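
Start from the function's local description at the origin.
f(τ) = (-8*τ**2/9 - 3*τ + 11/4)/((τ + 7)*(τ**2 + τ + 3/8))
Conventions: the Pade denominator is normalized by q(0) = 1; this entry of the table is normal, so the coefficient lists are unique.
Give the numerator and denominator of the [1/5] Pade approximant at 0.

Taylor coefficients needed (expand at 0): a_0 = 22/21, a_1 = -1802/441, a_2 = 24538/3087, a_3 = -222106/21609, a_4 = 2817614/453789, a_5 = 103414550/9529569, a_6 = -9104741698/200120949.
Write the denominator as Q(τ) = 1 + q1*τ + q2*τ^2 + q3*τ^3 + q4*τ^4 + q5*τ^5. Requiring Q*f - P = O(τ^7) with deg P <= 1 kills the coefficients of τ^2..τ^6 in Q*f:
  τ^2: a_2 + q1*a_1 + q2*a_0 = 0, i.e. 24538/3087 + (-1802/441)*q1 + (22/21)*q2 = 0.
  τ^3: a_3 + q1*a_2 + q2*a_1 + q3*a_0 = 0, i.e. -222106/21609 + (24538/3087)*q1 + (-1802/441)*q2 + (22/21)*q3 = 0.
  τ^4: a_4 + q1*a_3 + q2*a_2 + q3*a_1 + q4*a_0 = 0, i.e. 2817614/453789 + (-222106/21609)*q1 + (24538/3087)*q2 + (-1802/441)*q3 + (22/21)*q4 = 0.
  τ^5: a_5 + q1*a_4 + q2*a_3 + q3*a_2 + q4*a_1 + q5*a_0 = 0, i.e. 103414550/9529569 + (2817614/453789)*q1 + (-222106/21609)*q2 + (24538/3087)*q3 + (-1802/441)*q4 + (22/21)*q5 = 0.
  τ^6: a_6 + q1*a_5 + q2*a_4 + q3*a_3 + q4*a_2 + q5*a_1 = 0, i.e. -9104741698/200120949 + (103414550/9529569)*q1 + (2817614/453789)*q2 + (-222106/21609)*q3 + (24538/3087)*q4 + (-1802/441)*q5 = 0.
Solving this linear system: q1 = 13940803/5430917, q2 = 645234056/266114933, q3 = -166265896/798344799, q4 = 12913856/266114933, q5 = -103310848/7185103191.
The numerator is Q*f truncated at degree 1: P0 = a_0 = 22/21; P1 = a_1 + q1*a_0 = -3345861448/2395034397.

The Pade approximant has numerator coefficients [22/21, -3345861448/2395034397]; denominator coefficients [1, 13940803/5430917, 645234056/266114933, -166265896/798344799, 12913856/266114933, -103310848/7185103191].


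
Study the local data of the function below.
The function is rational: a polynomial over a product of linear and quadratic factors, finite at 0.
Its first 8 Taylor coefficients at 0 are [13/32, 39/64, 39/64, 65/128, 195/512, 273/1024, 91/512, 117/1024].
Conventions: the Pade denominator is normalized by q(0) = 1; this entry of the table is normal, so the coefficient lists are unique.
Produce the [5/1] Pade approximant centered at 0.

The Pade approximant has numerator coefficients [13/32, 65/192, 13/64, 13/128, 65/1536, 13/1024]; denominator coefficients [1, -2/3].

Taylor coefficients needed (read off): a_0 = 13/32, a_1 = 39/64, a_2 = 39/64, a_3 = 65/128, a_4 = 195/512, a_5 = 273/1024, a_6 = 91/512.
Write the denominator as Q(z) = 1 + q1*z. Requiring Q*f - P = O(z^7) with deg P <= 5 kills the coefficients of z^6..z^6 in Q*f:
  z^6: a_6 + q1*a_5 = 0, i.e. 91/512 + (273/1024)*q1 = 0.
Solving this linear system: q1 = -2/3.
The numerator is Q*f truncated at degree 5: P0 = a_0 = 13/32; P1 = a_1 + q1*a_0 = 65/192; P2 = a_2 + q1*a_1 = 13/64; P3 = a_3 + q1*a_2 = 13/128; P4 = a_4 + q1*a_3 = 65/1536; P5 = a_5 + q1*a_4 = 13/1024.


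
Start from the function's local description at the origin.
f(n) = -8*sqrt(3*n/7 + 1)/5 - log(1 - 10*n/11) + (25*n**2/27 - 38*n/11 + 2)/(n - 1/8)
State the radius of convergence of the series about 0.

Denominator factor (n - 1/8): pole of order 1 at 1/8, modulus 1/8.
Branch term (-8/5)*sqrt(1 - n/(-7/3)): its argument vanishes at n = -7/3, a square-root branch point, modulus 7/3.
Branch term (-1)*log(1 - n/(11/10)): its argument vanishes at n = 11/10, a logarithmic branch point, modulus 11/10.
The radius of convergence is the smallest modulus among the singular points: 1/8.

The radius of convergence is 1/8.


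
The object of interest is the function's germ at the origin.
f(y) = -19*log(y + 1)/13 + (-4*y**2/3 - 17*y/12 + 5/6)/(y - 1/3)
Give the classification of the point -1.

The term (-19/13)*log(1 - y/(-1)) has argument 1 - -1/(-1) = 0 at -1: a logarithmic (infinitely-sheeted) branch point; the remaining terms are analytic or single-valued there.

The point is a logarithmic branch point.


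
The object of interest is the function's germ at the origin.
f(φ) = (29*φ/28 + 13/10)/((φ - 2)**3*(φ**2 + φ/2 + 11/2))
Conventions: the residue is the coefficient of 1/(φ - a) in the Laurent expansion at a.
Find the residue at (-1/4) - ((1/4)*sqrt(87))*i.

The factor φ**2 + φ/2 + 11/2 splits as (φ - a)(φ - a') with a = (-1/4) - ((1/4)*sqrt(87))*i, a' = (-1/4) + ((1/4)*sqrt(87))*i. At the order-1 pole a set g(φ) = (φ - a)*f(φ) = [(29*φ/28 + 13/10)/(φ - 2)**3] / (φ - a').
Simple pole: residue = g(a) at a = (-1/4) - ((1/4)*sqrt(87))*i, which is (2999/432180) + ((4045/2506644)*sqrt(87))*i.

The residue is (2999/432180) + ((4045/2506644)*sqrt(87))*i.


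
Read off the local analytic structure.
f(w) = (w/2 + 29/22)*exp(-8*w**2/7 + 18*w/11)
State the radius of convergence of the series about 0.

The factor exp(-8*w**2/7 + 18*w/11) is entire and contributes no finite singular point.
The polynomial part has no poles.
No finite singular points: the Taylor series at 0 converges everywhere.

The radius of convergence is infinite.


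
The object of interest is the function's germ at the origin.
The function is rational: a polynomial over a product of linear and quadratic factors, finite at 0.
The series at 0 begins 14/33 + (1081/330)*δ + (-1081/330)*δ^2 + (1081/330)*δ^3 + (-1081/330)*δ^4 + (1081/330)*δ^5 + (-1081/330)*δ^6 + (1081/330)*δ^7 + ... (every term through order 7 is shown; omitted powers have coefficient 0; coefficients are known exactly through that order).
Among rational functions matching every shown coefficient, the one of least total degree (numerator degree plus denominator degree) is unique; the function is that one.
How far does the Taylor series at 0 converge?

No rational of total degree below 2 reproduces all 8 coefficients; solving the [1/1] Pade equations on them gives f(δ) = (37*δ/10 + 14/33)/(δ + 1), whose expansion matches every shown term.
Denominator factor (δ + 1): pole of order 1 at -1, modulus 1.
The radius of convergence is the smallest modulus among the singular points: 1.

The radius of convergence is 1.


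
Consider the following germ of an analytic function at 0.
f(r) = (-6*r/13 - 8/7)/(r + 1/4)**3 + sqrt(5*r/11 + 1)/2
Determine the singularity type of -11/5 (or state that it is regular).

The term (1/2)*sqrt(1 - r/(-11/5)) has argument 1 - -11/5/(-11/5) = 0 at -11/5: a square-root (algebraic, two-sheeted) branch point; the remaining terms are analytic or single-valued there.

The point is an algebraic (square-root) branch point.


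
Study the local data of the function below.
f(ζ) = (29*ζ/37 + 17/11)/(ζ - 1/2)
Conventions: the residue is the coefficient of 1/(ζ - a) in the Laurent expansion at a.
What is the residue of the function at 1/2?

The residue is 1577/814.

At the order-1 pole 1/2 set g(ζ) = (ζ - (1/2))*f(ζ) = 29*ζ/37 + 17/11.
Simple pole: residue = g(a) at a = 1/2, which is 1577/814.


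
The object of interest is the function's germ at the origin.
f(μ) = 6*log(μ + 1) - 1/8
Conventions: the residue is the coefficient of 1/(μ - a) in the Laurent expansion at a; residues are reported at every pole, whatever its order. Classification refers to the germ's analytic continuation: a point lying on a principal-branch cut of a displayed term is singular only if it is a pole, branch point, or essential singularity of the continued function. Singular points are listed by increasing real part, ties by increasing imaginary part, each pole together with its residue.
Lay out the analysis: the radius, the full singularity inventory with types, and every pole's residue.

Radius of convergence at 0: 1.
At -1: a logarithmic branch point.

Branch term (6)*log(1 - μ/(-1)): its argument vanishes at μ = -1, a logarithmic branch point, modulus 1.
The radius of convergence is the smallest modulus among the singular points: 1.


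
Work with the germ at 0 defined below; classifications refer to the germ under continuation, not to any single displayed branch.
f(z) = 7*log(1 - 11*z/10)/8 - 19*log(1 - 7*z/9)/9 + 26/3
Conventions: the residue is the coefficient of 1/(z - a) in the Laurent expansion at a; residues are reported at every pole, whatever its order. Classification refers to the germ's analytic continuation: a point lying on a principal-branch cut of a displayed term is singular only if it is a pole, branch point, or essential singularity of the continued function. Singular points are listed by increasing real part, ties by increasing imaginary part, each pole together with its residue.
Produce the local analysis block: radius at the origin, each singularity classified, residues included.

Branch term (-19/9)*log(1 - z/(9/7)): its argument vanishes at z = 9/7, a logarithmic branch point, modulus 9/7.
Branch term (7/8)*log(1 - z/(10/11)): its argument vanishes at z = 10/11, a logarithmic branch point, modulus 10/11.
The radius of convergence is the smallest modulus among the singular points: 10/11.
List the singular points by increasing real part (a conjugate pair: the negative imaginary part first).

Radius of convergence at 0: 10/11.
At 10/11: a logarithmic branch point.
At 9/7: a logarithmic branch point.


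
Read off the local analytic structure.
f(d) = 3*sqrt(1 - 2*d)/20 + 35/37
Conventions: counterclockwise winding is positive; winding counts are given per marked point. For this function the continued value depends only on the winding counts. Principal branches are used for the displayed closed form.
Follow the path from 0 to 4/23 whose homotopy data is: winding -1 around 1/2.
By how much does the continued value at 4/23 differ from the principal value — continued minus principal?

Continued minus principal equals -(3/230)*sqrt(345).

The rational part is single-valued and drops out of the difference; each branch term changes only by its own monodromy.
(3/20)*sqrt(1 - d/(1/2)): winding -1 is odd, the square root flips sign, contributing -2*(3/20)*sqrt(1 - (4/23)/(1/2)) = -2*(3/20)*sqrt(15/23) = -(3/230)*sqrt(345).
Summing the contributions at d = 4/23 gives -(3/230)*sqrt(345).


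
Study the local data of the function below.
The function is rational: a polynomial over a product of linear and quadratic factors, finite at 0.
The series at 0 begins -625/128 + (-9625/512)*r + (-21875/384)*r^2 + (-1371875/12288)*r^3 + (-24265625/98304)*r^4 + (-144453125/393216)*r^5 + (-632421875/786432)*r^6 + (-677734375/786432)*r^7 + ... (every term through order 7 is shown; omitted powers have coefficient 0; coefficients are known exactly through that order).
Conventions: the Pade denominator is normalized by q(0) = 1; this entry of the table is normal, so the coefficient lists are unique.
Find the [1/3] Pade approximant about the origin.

The Pade approximant has numerator coefficients [-625/128, -3371937875/182515968]; denominator coefficients [1, -189275/2851812, -130169725/11407248, 2989971625/136886976].

Taylor coefficients needed (read off): a_0 = -625/128, a_1 = -9625/512, a_2 = -21875/384, a_3 = -1371875/12288, a_4 = -24265625/98304.
Write the denominator as Q(r) = 1 + q1*r + q2*r^2 + q3*r^3. Requiring Q*f - P = O(r^5) with deg P <= 1 kills the coefficients of r^2..r^4 in Q*f:
  r^2: a_2 + q1*a_1 + q2*a_0 = 0, i.e. -21875/384 + (-9625/512)*q1 + (-625/128)*q2 = 0.
  r^3: a_3 + q1*a_2 + q2*a_1 + q3*a_0 = 0, i.e. -1371875/12288 + (-21875/384)*q1 + (-9625/512)*q2 + (-625/128)*q3 = 0.
  r^4: a_4 + q1*a_3 + q2*a_2 + q3*a_1 = 0, i.e. -24265625/98304 + (-1371875/12288)*q1 + (-21875/384)*q2 + (-9625/512)*q3 = 0.
Solving this linear system: q1 = -189275/2851812, q2 = -130169725/11407248, q3 = 2989971625/136886976.
The numerator is Q*f truncated at degree 1: P0 = a_0 = -625/128; P1 = a_1 + q1*a_0 = -3371937875/182515968.


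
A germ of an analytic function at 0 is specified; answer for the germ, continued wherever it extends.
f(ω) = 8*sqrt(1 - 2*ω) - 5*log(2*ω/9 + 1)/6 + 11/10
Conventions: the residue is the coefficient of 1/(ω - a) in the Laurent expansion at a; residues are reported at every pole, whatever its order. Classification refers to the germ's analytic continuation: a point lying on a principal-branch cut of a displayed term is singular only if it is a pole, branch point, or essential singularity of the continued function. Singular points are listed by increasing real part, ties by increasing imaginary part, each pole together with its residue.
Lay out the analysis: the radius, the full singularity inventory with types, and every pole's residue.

Radius of convergence at 0: 1/2.
At -9/2: a logarithmic branch point.
At 1/2: an algebraic (square-root) branch point.

Branch term (8)*sqrt(1 - ω/(1/2)): its argument vanishes at ω = 1/2, a square-root branch point, modulus 1/2.
Branch term (-5/6)*log(1 - ω/(-9/2)): its argument vanishes at ω = -9/2, a logarithmic branch point, modulus 9/2.
The radius of convergence is the smallest modulus among the singular points: 1/2.
List the singular points by increasing real part (a conjugate pair: the negative imaginary part first).


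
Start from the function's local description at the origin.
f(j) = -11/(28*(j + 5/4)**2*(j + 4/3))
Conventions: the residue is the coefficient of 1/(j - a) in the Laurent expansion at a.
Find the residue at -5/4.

At the order-2 pole -5/4 set g(j) = (j - (-5/4))^2*f(j) = -11/(28*(j + 4/3)).
Order-2 pole: residue = g'(a); g'(-5/4) = 396/7, so the residue is 396/7.

The residue is 396/7.


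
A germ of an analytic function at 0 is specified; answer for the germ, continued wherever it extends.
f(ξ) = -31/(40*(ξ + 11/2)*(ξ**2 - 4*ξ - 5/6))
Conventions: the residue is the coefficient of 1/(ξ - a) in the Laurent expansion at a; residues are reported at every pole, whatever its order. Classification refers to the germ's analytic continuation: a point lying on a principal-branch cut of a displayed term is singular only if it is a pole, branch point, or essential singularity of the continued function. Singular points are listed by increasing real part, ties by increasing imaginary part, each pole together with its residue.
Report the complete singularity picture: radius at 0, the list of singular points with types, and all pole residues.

Radius of convergence at 0: -2 + (1/6)*sqrt(174).
At -11/2: a pole of order 1; residue -93/6170.
At 2 - (1/6)*sqrt(174): a pole of order 1; residue 93/12340 + (279/143144)*sqrt(174).
At 2 + (1/6)*sqrt(174): a pole of order 1; residue 93/12340 - (279/143144)*sqrt(174).

Denominator factor (ξ + 11/2): pole of order 1 at -11/2, modulus 11/2.
Denominator factor (ξ**2 - 4*ξ - 5/6): discriminant 58/3, real irrational roots 2 + (1/6)*sqrt(174) and 2 - (1/6)*sqrt(174); poles of order 1, moduli 2 + (1/6)*sqrt(174) and -2 + (1/6)*sqrt(174).
The radius of convergence is the smallest modulus among the singular points: -2 + (1/6)*sqrt(174).
At the order-1 pole -11/2 set g(ξ) = (ξ - (-11/2))*f(ξ) = -31/(40*(ξ**2 - 4*ξ - 5/6)).
Simple pole: residue = g(a) at a = -11/2, which is -93/6170.
The factor ξ**2 - 4*ξ - 5/6 splits as (ξ - a)(ξ - a') with a = 2 - (1/6)*sqrt(174), a' = 2 + (1/6)*sqrt(174). At the order-1 pole a set g(ξ) = (ξ - a)*f(ξ) = [-31/(40*(ξ + 11/2))] / (ξ - a').
Simple pole: residue = g(a) at a = 2 - (1/6)*sqrt(174), which is 93/12340 + (279/143144)*sqrt(174).
The factor ξ**2 - 4*ξ - 5/6 splits as (ξ - a)(ξ - a') with a = 2 + (1/6)*sqrt(174), a' = 2 - (1/6)*sqrt(174). At the order-1 pole a set g(ξ) = (ξ - a)*f(ξ) = [-31/(40*(ξ + 11/2))] / (ξ - a').
Simple pole: residue = g(a) at a = 2 + (1/6)*sqrt(174), which is 93/12340 - (279/143144)*sqrt(174).
List the singular points by increasing real part (a conjugate pair: the negative imaginary part first).


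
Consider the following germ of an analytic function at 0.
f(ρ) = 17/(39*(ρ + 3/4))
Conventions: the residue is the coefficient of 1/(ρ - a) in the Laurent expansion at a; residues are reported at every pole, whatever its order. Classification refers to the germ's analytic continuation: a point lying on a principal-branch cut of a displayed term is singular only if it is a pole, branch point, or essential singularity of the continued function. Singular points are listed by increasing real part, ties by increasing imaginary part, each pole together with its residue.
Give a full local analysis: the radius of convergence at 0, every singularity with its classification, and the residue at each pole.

Radius of convergence at 0: 3/4.
At -3/4: a pole of order 1; residue 17/39.

Denominator factor (ρ + 3/4): pole of order 1 at -3/4, modulus 3/4.
The radius of convergence is the smallest modulus among the singular points: 3/4.
At the order-1 pole -3/4 set g(ρ) = (ρ - (-3/4))*f(ρ) = 17/39.
Simple pole: residue = g(a) at a = -3/4, which is 17/39.


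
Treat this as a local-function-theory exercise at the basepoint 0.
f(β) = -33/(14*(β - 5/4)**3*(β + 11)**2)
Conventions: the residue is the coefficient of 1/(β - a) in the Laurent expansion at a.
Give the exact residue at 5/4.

At the order-3 pole 5/4 set g(β) = (β - (5/4))^3*f(β) = -33/(14*(β + 11)**2).
Order-3 pole: residue = g''(a)/2; g''(5/4) = -25344/40353607, so the residue is -12672/40353607.

The residue is -12672/40353607.


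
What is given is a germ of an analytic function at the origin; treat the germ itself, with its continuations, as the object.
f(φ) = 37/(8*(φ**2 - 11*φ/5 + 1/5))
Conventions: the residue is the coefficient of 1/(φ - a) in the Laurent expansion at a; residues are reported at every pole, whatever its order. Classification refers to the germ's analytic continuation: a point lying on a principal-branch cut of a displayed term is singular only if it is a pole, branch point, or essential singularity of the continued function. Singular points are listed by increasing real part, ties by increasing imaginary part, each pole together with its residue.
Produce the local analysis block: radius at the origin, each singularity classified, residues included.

Denominator factor (φ**2 - 11*φ/5 + 1/5): discriminant 101/25, real irrational roots 11/10 + (1/10)*sqrt(101) and 11/10 - (1/10)*sqrt(101); poles of order 1, moduli 11/10 + (1/10)*sqrt(101) and 11/10 - (1/10)*sqrt(101).
The radius of convergence is the smallest modulus among the singular points: 11/10 - (1/10)*sqrt(101).
The factor φ**2 - 11*φ/5 + 1/5 splits as (φ - a)(φ - a') with a = 11/10 - (1/10)*sqrt(101), a' = 11/10 + (1/10)*sqrt(101). At the order-1 pole a set g(φ) = (φ - a)*f(φ) = [37/8] / (φ - a').
Simple pole: residue = g(a) at a = 11/10 - (1/10)*sqrt(101), which is -(185/808)*sqrt(101).
The factor φ**2 - 11*φ/5 + 1/5 splits as (φ - a)(φ - a') with a = 11/10 + (1/10)*sqrt(101), a' = 11/10 - (1/10)*sqrt(101). At the order-1 pole a set g(φ) = (φ - a)*f(φ) = [37/8] / (φ - a').
Simple pole: residue = g(a) at a = 11/10 + (1/10)*sqrt(101), which is (185/808)*sqrt(101).
List the singular points by increasing real part (a conjugate pair: the negative imaginary part first).

Radius of convergence at 0: 11/10 - (1/10)*sqrt(101).
At 11/10 - (1/10)*sqrt(101): a pole of order 1; residue -(185/808)*sqrt(101).
At 11/10 + (1/10)*sqrt(101): a pole of order 1; residue (185/808)*sqrt(101).


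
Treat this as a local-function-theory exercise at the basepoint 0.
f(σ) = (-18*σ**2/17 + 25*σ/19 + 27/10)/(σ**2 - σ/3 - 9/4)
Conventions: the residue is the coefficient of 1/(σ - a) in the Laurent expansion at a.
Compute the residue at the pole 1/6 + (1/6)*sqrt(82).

The factor σ**2 - σ/3 - 9/4 splits as (σ - a)(σ - a') with a = 1/6 + (1/6)*sqrt(82), a' = 1/6 - (1/6)*sqrt(82). At the order-1 pole a set g(σ) = (σ - a)*f(σ) = [-18*σ**2/17 + 25*σ/19 + 27/10] / (σ - a').
Simple pole: residue = g(a) at a = 1/6 + (1/6)*sqrt(82), which is 311/646 + (113/6460)*sqrt(82).

The residue is 311/646 + (113/6460)*sqrt(82).


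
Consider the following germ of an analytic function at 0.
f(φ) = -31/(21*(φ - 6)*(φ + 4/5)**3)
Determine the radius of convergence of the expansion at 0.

Denominator factor (φ - 6): pole of order 1 at 6, modulus 6.
Denominator factor (φ + 4/5)^3: pole of order 3 at -4/5, modulus 4/5.
The radius of convergence is the smallest modulus among the singular points: 4/5.

The radius of convergence is 4/5.


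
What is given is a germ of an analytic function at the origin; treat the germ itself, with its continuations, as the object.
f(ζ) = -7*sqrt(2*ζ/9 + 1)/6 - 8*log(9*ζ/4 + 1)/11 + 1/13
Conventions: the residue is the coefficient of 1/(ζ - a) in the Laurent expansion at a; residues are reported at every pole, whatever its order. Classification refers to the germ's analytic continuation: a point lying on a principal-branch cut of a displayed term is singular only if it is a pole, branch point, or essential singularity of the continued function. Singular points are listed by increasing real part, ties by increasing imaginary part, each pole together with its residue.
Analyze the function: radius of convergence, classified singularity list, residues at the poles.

Radius of convergence at 0: 4/9.
At -9/2: an algebraic (square-root) branch point.
At -4/9: a logarithmic branch point.

Branch term (-7/6)*sqrt(1 - ζ/(-9/2)): its argument vanishes at ζ = -9/2, a square-root branch point, modulus 9/2.
Branch term (-8/11)*log(1 - ζ/(-4/9)): its argument vanishes at ζ = -4/9, a logarithmic branch point, modulus 4/9.
The radius of convergence is the smallest modulus among the singular points: 4/9.
List the singular points by increasing real part (a conjugate pair: the negative imaginary part first).


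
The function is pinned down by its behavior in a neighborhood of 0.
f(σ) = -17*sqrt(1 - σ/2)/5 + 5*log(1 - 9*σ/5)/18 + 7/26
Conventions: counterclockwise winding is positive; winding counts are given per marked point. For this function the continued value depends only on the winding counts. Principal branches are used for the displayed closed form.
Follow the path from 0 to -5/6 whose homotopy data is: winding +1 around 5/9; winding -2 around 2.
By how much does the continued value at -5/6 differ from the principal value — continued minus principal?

Continued minus principal equals (5/9)*pi*i.

The rational part is single-valued and drops out of the difference; each branch term changes only by its own monodromy.
(5/18)*log(1 - σ/(5/9)): each positive loop around 5/9 adds 2*pi*i to the log, so winding +1 contributes (5/18)*(1)*2*pi*i = (5/9)*pi*i.
(-17/5)*sqrt(1 - σ/(2)): winding -2 is even, the square root returns to the same sheet, contribution 0.
Summing the contributions at σ = -5/6 gives (5/9)*pi*i.


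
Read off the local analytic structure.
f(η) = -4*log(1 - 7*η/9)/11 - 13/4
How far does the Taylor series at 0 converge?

The radius of convergence is 9/7.

Branch term (-4/11)*log(1 - η/(9/7)): its argument vanishes at η = 9/7, a logarithmic branch point, modulus 9/7.
The radius of convergence is the smallest modulus among the singular points: 9/7.


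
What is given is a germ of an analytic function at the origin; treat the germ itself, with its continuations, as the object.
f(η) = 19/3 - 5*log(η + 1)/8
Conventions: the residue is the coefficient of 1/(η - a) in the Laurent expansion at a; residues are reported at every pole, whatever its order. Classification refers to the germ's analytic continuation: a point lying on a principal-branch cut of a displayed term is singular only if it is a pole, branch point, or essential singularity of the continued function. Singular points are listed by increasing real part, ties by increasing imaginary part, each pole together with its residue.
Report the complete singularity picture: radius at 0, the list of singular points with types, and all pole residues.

Radius of convergence at 0: 1.
At -1: a logarithmic branch point.

Branch term (-5/8)*log(1 - η/(-1)): its argument vanishes at η = -1, a logarithmic branch point, modulus 1.
The radius of convergence is the smallest modulus among the singular points: 1.


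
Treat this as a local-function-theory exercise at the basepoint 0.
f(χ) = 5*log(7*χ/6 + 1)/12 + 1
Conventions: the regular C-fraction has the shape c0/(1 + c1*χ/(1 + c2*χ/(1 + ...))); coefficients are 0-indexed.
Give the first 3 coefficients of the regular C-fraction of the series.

Taylor coefficients (expand at 0): a_0 = 1, a_1 = 35/72, a_2 = -245/864.
c0 = a_0 = 1. Peel one level at a time: if S = 1 + c*χ/S' with S'(0) = 1, then c is the χ-coefficient of S and S' = c*χ/(S - 1).
S_1 = c0/f = 1 + (-35/72)*χ + (2695/5184)*χ^2 + ...; c1 = -35/72.
S_2 = c1*χ/(S_1 - 1) = 1 + (77/72)*χ + ...; c2 = 77/72.

The regular C-fraction coefficients are [1, -35/72, 77/72].


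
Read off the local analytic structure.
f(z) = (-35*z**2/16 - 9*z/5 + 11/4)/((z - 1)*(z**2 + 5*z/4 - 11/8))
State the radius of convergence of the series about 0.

Denominator factor (z - 1): pole of order 1 at 1, modulus 1.
Denominator factor (z**2 + 5*z/4 - 11/8): discriminant 113/16, real irrational roots -5/8 + (1/8)*sqrt(113) and -5/8 - (1/8)*sqrt(113); poles of order 1, moduli -5/8 + (1/8)*sqrt(113) and 5/8 + (1/8)*sqrt(113).
The radius of convergence is the smallest modulus among the singular points: -5/8 + (1/8)*sqrt(113).

The radius of convergence is -5/8 + (1/8)*sqrt(113).


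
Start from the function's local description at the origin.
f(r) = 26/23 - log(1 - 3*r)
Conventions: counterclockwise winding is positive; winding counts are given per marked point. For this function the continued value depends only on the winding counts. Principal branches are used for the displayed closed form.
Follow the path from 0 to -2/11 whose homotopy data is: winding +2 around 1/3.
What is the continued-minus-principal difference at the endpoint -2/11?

The rational part is single-valued and drops out of the difference; each branch term changes only by its own monodromy.
(-1)*log(1 - r/(1/3)): each positive loop around 1/3 adds 2*pi*i to the log, so winding +2 contributes (-1)*(2)*2*pi*i = -(4)*pi*i.
Summing the contributions at r = -2/11 gives -(4)*pi*i.

Continued minus principal equals -(4)*pi*i.


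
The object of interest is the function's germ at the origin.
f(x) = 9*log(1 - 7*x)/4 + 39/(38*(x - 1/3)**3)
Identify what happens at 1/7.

The term (9/4)*log(1 - x/(1/7)) has argument 1 - 1/7/(1/7) = 0 at 1/7: a logarithmic (infinitely-sheeted) branch point; the remaining terms are analytic or single-valued there.

The point is a logarithmic branch point.


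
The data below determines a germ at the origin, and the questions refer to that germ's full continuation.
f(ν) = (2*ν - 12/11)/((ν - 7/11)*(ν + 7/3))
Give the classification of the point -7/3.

The point is a pole of order 1.

The denominator factor ν + 7/3 vanishes at -7/3 and appears to the power 1; the numerator there equals -190/33, nonzero, and no other factor vanishes.
Hence a pole whose order is the multiplicity, 1.


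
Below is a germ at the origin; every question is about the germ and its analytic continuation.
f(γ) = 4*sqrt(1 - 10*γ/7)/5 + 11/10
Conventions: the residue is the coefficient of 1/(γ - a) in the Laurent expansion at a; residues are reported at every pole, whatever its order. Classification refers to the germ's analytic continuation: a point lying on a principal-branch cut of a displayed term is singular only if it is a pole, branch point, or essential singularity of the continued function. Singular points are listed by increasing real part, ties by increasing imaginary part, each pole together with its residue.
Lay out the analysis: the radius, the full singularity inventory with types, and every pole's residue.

Branch term (4/5)*sqrt(1 - γ/(7/10)): its argument vanishes at γ = 7/10, a square-root branch point, modulus 7/10.
The radius of convergence is the smallest modulus among the singular points: 7/10.

Radius of convergence at 0: 7/10.
At 7/10: an algebraic (square-root) branch point.


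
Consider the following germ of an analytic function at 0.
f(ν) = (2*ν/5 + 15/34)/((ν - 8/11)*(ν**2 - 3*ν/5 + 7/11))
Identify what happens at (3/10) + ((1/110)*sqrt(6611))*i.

The point is a pole of order 1.

The denominator factor ν**2 - 3*ν/5 + 7/11 vanishes at (3/10) + ((1/110)*sqrt(6611))*i and appears to the power 1; the numerator there equals (477/850) + ((1/275)*sqrt(6611))*i, nonzero, and no other factor vanishes.
Hence a pole whose order is the multiplicity, 1.


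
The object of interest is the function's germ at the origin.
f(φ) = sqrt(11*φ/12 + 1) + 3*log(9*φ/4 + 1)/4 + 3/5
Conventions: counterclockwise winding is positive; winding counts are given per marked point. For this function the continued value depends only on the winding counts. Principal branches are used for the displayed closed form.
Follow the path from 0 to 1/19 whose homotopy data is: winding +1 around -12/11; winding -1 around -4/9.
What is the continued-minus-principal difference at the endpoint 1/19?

The rational part is single-valued and drops out of the difference; each branch term changes only by its own monodromy.
(1)*sqrt(1 - φ/(-12/11)): winding +1 is odd, the square root flips sign, contributing -2*(1)*sqrt(1 - (1/19)/(-12/11)) = -2*(1)*sqrt(239/228) = -(1/57)*sqrt(13623).
(3/4)*log(1 - φ/(-4/9)): each positive loop around -4/9 adds 2*pi*i to the log, so winding -1 contributes (3/4)*(-1)*2*pi*i = -(3/2)*pi*i.
Summing the contributions at φ = 1/19 gives (-(1/57)*sqrt(13623)) - ((3/2)*pi)*i.

Continued minus principal equals (-(1/57)*sqrt(13623)) - ((3/2)*pi)*i.


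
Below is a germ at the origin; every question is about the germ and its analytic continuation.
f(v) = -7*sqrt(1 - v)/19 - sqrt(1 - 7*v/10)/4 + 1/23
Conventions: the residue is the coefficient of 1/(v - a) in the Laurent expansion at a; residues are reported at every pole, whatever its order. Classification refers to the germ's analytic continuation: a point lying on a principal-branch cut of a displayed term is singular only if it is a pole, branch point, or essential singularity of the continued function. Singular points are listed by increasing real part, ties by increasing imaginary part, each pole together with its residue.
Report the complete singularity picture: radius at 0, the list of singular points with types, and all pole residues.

Branch term (-1/4)*sqrt(1 - v/(10/7)): its argument vanishes at v = 10/7, a square-root branch point, modulus 10/7.
Branch term (-7/19)*sqrt(1 - v/(1)): its argument vanishes at v = 1, a square-root branch point, modulus 1.
The radius of convergence is the smallest modulus among the singular points: 1.
List the singular points by increasing real part (a conjugate pair: the negative imaginary part first).

Radius of convergence at 0: 1.
At 1: an algebraic (square-root) branch point.
At 10/7: an algebraic (square-root) branch point.


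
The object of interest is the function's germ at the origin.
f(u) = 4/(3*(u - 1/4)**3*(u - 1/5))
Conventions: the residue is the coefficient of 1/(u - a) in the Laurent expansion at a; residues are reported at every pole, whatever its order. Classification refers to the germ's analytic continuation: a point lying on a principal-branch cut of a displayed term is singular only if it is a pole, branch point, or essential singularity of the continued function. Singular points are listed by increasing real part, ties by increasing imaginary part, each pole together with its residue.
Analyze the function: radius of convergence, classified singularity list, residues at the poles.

Denominator factor (u - 1/5): pole of order 1 at 1/5, modulus 1/5.
Denominator factor (u - 1/4)^3: pole of order 3 at 1/4, modulus 1/4.
The radius of convergence is the smallest modulus among the singular points: 1/5.
At the order-1 pole 1/5 set g(u) = (u - (1/5))*f(u) = 4/(3*(u - 1/4)**3).
Simple pole: residue = g(a) at a = 1/5, which is -32000/3.
At the order-3 pole 1/4 set g(u) = (u - (1/4))^3*f(u) = 4/(3*(u - 1/5)).
Order-3 pole: residue = g''(a)/2; g''(1/4) = 64000/3, so the residue is 32000/3.
List the singular points by increasing real part (a conjugate pair: the negative imaginary part first).

Radius of convergence at 0: 1/5.
At 1/5: a pole of order 1; residue -32000/3.
At 1/4: a pole of order 3; residue 32000/3.


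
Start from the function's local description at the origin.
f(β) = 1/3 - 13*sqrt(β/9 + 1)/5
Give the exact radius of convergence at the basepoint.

The radius of convergence is 9.

Branch term (-13/5)*sqrt(1 - β/(-9)): its argument vanishes at β = -9, a square-root branch point, modulus 9.
The radius of convergence is the smallest modulus among the singular points: 9.


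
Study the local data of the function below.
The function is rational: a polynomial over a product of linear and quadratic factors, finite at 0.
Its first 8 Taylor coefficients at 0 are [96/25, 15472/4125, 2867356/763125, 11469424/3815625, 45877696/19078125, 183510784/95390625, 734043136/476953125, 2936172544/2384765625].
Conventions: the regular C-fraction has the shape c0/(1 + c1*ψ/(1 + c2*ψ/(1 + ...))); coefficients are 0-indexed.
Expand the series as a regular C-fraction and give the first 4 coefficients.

Taylor coefficients (read off): a_0 = 96/25, a_1 = 15472/4125, a_2 = 2867356/763125, a_3 = 11469424/3815625.
c0 = a_0 = 96/25. Peel one level at a time: if S = 1 + c*ψ/S' with S'(0) = 1, then c is the ψ-coefficient of S and S' = c*ψ/(S - 1).
S_1 = c0/f = 1 + (-967/990)*ψ + (-70819/2901096)*ψ^2 + ...; c1 = -967/990.
S_2 = c1*ψ/(S_1 - 1) = 1 + (-354095/14168484)*ψ + (4139745225/20482189456)*ψ^2 + ...; c2 = -354095/14168484.
S_3 = c2*ψ/(S_2 - 1) = 1 + (11709565065/1447904572)*ψ + ...; c3 = 11709565065/1447904572.

The regular C-fraction coefficients are [96/25, -967/990, -354095/14168484, 11709565065/1447904572].


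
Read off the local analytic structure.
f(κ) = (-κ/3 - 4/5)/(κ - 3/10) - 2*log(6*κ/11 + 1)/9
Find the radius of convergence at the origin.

Denominator factor (κ - 3/10): pole of order 1 at 3/10, modulus 3/10.
Branch term (-2/9)*log(1 - κ/(-11/6)): its argument vanishes at κ = -11/6, a logarithmic branch point, modulus 11/6.
The radius of convergence is the smallest modulus among the singular points: 3/10.

The radius of convergence is 3/10.


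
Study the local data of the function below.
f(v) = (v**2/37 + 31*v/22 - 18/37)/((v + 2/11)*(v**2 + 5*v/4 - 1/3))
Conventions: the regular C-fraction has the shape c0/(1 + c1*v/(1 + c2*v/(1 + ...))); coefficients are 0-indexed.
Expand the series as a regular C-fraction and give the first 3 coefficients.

The regular C-fraction coefficients are [297/37, 460/99, 792793/364320].

Taylor coefficients (expand at 0): a_0 = 297/37, a_1 = -1380/37, a_2 = 75321/296.
c0 = a_0 = 297/37. Peel one level at a time: if S = 1 + c*v/S' with S'(0) = 1, then c is the v-coefficient of S and S' = c*v/(S - 1).
S_1 = c0/f = 1 + (460/99)*v + (-792793/78408)*v^2 + ...; c1 = 460/99.
S_2 = c1*v/(S_1 - 1) = 1 + (792793/364320)*v + ...; c2 = 792793/364320.


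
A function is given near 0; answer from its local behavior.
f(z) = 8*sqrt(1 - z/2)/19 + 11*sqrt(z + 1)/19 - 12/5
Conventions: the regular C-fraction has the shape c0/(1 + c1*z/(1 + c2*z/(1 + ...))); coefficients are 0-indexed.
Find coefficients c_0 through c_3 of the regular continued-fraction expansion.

The regular C-fraction coefficients are [-7/5, 5/38, 177/532, -551/4956].

Taylor coefficients (expand at 0): a_0 = -7/5, a_1 = 7/38, a_2 = -13/152, a_3 = 5/152.
c0 = a_0 = -7/5. Peel one level at a time: if S = 1 + c*z/S' with S'(0) = 1, then c is the z-coefficient of S and S' = c*z/(S - 1).
S_1 = c0/f = 1 + (5/38)*z + (-885/20216)*z^2 + ...; c1 = 5/38.
S_2 = c1*z/(S_1 - 1) = 1 + (177/532)*z + (29/784)*z^2 + ...; c2 = 177/532.
S_3 = c2*z/(S_2 - 1) = 1 + (-551/4956)*z + ...; c3 = -551/4956.


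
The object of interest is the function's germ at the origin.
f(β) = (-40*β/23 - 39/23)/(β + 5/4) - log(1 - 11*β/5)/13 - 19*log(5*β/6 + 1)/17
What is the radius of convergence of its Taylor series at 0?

The radius of convergence is 5/11.

Denominator factor (β + 5/4): pole of order 1 at -5/4, modulus 5/4.
Branch term (-1/13)*log(1 - β/(5/11)): its argument vanishes at β = 5/11, a logarithmic branch point, modulus 5/11.
Branch term (-19/17)*log(1 - β/(-6/5)): its argument vanishes at β = -6/5, a logarithmic branch point, modulus 6/5.
The radius of convergence is the smallest modulus among the singular points: 5/11.


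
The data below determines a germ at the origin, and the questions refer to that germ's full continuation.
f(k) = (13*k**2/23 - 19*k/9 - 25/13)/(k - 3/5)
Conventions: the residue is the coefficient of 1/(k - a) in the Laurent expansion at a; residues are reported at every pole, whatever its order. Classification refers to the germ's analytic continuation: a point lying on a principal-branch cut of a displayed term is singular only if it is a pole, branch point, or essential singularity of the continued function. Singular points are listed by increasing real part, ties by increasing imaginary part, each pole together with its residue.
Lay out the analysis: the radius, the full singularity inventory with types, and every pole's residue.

Denominator factor (k - 3/5): pole of order 1 at 3/5, modulus 3/5.
The radius of convergence is the smallest modulus among the singular points: 3/5.
At the order-1 pole 3/5 set g(k) = (k - (3/5))*f(k) = 13*k**2/23 - 19*k/9 - 25/13.
Simple pole: residue = g(a) at a = 3/5, which is -66967/22425.

Radius of convergence at 0: 3/5.
At 3/5: a pole of order 1; residue -66967/22425.


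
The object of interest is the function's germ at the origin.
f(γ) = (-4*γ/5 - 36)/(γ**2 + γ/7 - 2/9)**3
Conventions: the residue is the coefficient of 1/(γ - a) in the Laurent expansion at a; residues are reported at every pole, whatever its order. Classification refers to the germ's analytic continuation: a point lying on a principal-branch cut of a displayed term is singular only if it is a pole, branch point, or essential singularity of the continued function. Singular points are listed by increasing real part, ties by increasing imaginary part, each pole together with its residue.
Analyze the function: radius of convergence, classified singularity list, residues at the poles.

Radius of convergence at 0: -1/14 + (1/42)*sqrt(401).
At -1/14 - (1/42)*sqrt(401): a pole of order 3; residue (4403827764/322406005)*sqrt(401).
At -1/14 + (1/42)*sqrt(401): a pole of order 3; residue -(4403827764/322406005)*sqrt(401).

Denominator factor (γ**2 + γ/7 - 2/9)^3: discriminant 401/441, real irrational roots -1/14 + (1/42)*sqrt(401) and -1/14 - (1/42)*sqrt(401); poles of order 3, moduli -1/14 + (1/42)*sqrt(401) and 1/14 + (1/42)*sqrt(401).
The radius of convergence is the smallest modulus among the singular points: -1/14 + (1/42)*sqrt(401).
The factor γ**2 + γ/7 - 2/9 splits as (γ - a)(γ - a') with a = -1/14 - (1/42)*sqrt(401), a' = -1/14 + (1/42)*sqrt(401). At the order-3 pole a set g(γ) = (γ - a)^3*f(γ) = [-4*γ/5 - 36] / (γ - a')^3.
Order-3 pole: residue = g''(a)/2; g''(-1/14 - (1/42)*sqrt(401)) = (8807655528/322406005)*sqrt(401), so the residue is (4403827764/322406005)*sqrt(401).
The factor γ**2 + γ/7 - 2/9 splits as (γ - a)(γ - a') with a = -1/14 + (1/42)*sqrt(401), a' = -1/14 - (1/42)*sqrt(401). At the order-3 pole a set g(γ) = (γ - a)^3*f(γ) = [-4*γ/5 - 36] / (γ - a')^3.
Order-3 pole: residue = g''(a)/2; g''(-1/14 + (1/42)*sqrt(401)) = -(8807655528/322406005)*sqrt(401), so the residue is -(4403827764/322406005)*sqrt(401).
List the singular points by increasing real part (a conjugate pair: the negative imaginary part first).


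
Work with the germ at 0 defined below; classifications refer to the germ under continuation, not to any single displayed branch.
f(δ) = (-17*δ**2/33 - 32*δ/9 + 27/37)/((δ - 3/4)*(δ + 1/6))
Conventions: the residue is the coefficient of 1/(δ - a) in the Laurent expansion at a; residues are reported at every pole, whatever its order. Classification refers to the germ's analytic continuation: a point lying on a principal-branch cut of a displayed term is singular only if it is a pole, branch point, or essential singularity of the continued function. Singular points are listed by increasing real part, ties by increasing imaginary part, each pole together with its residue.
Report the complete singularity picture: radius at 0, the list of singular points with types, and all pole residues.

Radius of convergence at 0: 1/6.
At -1/6: a pole of order 1; residue -19165/13431.
At 3/4: a pole of order 1; residue -43501/17908.

Denominator factor (δ + 1/6): pole of order 1 at -1/6, modulus 1/6.
Denominator factor (δ - 3/4): pole of order 1 at 3/4, modulus 3/4.
The radius of convergence is the smallest modulus among the singular points: 1/6.
At the order-1 pole -1/6 set g(δ) = (δ - (-1/6))*f(δ) = (-17*δ**2/33 - 32*δ/9 + 27/37)/(δ - 3/4).
Simple pole: residue = g(a) at a = -1/6, which is -19165/13431.
At the order-1 pole 3/4 set g(δ) = (δ - (3/4))*f(δ) = (-17*δ**2/33 - 32*δ/9 + 27/37)/(δ + 1/6).
Simple pole: residue = g(a) at a = 3/4, which is -43501/17908.
List the singular points by increasing real part (a conjugate pair: the negative imaginary part first).
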